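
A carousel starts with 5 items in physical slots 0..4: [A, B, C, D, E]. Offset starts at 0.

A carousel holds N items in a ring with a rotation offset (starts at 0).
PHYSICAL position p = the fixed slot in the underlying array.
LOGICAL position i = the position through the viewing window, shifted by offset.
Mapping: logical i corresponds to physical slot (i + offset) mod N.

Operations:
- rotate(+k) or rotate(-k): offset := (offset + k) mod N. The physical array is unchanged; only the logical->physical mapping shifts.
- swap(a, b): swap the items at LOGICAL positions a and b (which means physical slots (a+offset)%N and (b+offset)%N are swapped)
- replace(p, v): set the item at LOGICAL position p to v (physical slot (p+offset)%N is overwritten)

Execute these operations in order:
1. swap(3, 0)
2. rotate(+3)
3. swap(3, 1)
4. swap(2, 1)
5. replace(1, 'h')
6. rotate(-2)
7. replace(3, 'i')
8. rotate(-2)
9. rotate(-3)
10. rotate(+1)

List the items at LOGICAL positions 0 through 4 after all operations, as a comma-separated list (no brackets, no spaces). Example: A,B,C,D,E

Answer: C,A,i,B,E

Derivation:
After op 1 (swap(3, 0)): offset=0, physical=[D,B,C,A,E], logical=[D,B,C,A,E]
After op 2 (rotate(+3)): offset=3, physical=[D,B,C,A,E], logical=[A,E,D,B,C]
After op 3 (swap(3, 1)): offset=3, physical=[D,E,C,A,B], logical=[A,B,D,E,C]
After op 4 (swap(2, 1)): offset=3, physical=[B,E,C,A,D], logical=[A,D,B,E,C]
After op 5 (replace(1, 'h')): offset=3, physical=[B,E,C,A,h], logical=[A,h,B,E,C]
After op 6 (rotate(-2)): offset=1, physical=[B,E,C,A,h], logical=[E,C,A,h,B]
After op 7 (replace(3, 'i')): offset=1, physical=[B,E,C,A,i], logical=[E,C,A,i,B]
After op 8 (rotate(-2)): offset=4, physical=[B,E,C,A,i], logical=[i,B,E,C,A]
After op 9 (rotate(-3)): offset=1, physical=[B,E,C,A,i], logical=[E,C,A,i,B]
After op 10 (rotate(+1)): offset=2, physical=[B,E,C,A,i], logical=[C,A,i,B,E]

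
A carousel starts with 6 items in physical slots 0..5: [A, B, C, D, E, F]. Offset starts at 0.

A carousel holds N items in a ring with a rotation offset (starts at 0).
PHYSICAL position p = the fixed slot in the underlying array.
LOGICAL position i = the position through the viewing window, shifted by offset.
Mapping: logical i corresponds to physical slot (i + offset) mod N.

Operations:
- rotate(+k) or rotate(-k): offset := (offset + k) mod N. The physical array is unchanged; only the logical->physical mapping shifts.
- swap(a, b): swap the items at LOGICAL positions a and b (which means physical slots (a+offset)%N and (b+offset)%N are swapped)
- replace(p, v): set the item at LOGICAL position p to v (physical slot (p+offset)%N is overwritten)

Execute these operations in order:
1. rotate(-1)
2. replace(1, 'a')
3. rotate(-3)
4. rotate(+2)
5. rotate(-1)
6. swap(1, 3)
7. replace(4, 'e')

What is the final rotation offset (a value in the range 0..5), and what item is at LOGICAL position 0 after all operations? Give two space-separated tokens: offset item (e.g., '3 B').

Answer: 3 D

Derivation:
After op 1 (rotate(-1)): offset=5, physical=[A,B,C,D,E,F], logical=[F,A,B,C,D,E]
After op 2 (replace(1, 'a')): offset=5, physical=[a,B,C,D,E,F], logical=[F,a,B,C,D,E]
After op 3 (rotate(-3)): offset=2, physical=[a,B,C,D,E,F], logical=[C,D,E,F,a,B]
After op 4 (rotate(+2)): offset=4, physical=[a,B,C,D,E,F], logical=[E,F,a,B,C,D]
After op 5 (rotate(-1)): offset=3, physical=[a,B,C,D,E,F], logical=[D,E,F,a,B,C]
After op 6 (swap(1, 3)): offset=3, physical=[E,B,C,D,a,F], logical=[D,a,F,E,B,C]
After op 7 (replace(4, 'e')): offset=3, physical=[E,e,C,D,a,F], logical=[D,a,F,E,e,C]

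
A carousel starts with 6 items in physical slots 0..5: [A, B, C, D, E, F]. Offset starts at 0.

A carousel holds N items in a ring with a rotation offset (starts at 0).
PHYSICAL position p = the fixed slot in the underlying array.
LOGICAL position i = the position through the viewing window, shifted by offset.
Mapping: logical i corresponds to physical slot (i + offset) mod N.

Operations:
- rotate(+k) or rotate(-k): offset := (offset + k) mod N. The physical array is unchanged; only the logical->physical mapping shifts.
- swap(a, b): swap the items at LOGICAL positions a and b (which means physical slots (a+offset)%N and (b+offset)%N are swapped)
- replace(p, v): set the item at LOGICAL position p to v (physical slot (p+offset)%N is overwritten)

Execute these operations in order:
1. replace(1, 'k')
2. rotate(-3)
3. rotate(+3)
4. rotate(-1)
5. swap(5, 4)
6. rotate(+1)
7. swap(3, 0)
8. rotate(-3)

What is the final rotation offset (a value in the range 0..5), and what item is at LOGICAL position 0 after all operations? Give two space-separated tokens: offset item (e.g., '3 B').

After op 1 (replace(1, 'k')): offset=0, physical=[A,k,C,D,E,F], logical=[A,k,C,D,E,F]
After op 2 (rotate(-3)): offset=3, physical=[A,k,C,D,E,F], logical=[D,E,F,A,k,C]
After op 3 (rotate(+3)): offset=0, physical=[A,k,C,D,E,F], logical=[A,k,C,D,E,F]
After op 4 (rotate(-1)): offset=5, physical=[A,k,C,D,E,F], logical=[F,A,k,C,D,E]
After op 5 (swap(5, 4)): offset=5, physical=[A,k,C,E,D,F], logical=[F,A,k,C,E,D]
After op 6 (rotate(+1)): offset=0, physical=[A,k,C,E,D,F], logical=[A,k,C,E,D,F]
After op 7 (swap(3, 0)): offset=0, physical=[E,k,C,A,D,F], logical=[E,k,C,A,D,F]
After op 8 (rotate(-3)): offset=3, physical=[E,k,C,A,D,F], logical=[A,D,F,E,k,C]

Answer: 3 A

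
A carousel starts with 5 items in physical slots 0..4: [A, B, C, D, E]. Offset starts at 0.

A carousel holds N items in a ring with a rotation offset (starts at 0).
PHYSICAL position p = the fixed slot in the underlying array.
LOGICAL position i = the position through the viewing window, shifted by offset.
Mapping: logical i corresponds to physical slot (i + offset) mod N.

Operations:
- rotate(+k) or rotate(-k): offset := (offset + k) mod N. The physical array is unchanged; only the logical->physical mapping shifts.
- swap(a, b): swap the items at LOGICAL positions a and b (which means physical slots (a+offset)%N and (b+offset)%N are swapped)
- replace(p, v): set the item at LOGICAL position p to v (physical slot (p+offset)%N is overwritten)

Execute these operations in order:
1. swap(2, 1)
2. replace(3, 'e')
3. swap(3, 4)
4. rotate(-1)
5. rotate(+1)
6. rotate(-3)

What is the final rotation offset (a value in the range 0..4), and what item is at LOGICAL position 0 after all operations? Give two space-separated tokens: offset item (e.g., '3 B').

After op 1 (swap(2, 1)): offset=0, physical=[A,C,B,D,E], logical=[A,C,B,D,E]
After op 2 (replace(3, 'e')): offset=0, physical=[A,C,B,e,E], logical=[A,C,B,e,E]
After op 3 (swap(3, 4)): offset=0, physical=[A,C,B,E,e], logical=[A,C,B,E,e]
After op 4 (rotate(-1)): offset=4, physical=[A,C,B,E,e], logical=[e,A,C,B,E]
After op 5 (rotate(+1)): offset=0, physical=[A,C,B,E,e], logical=[A,C,B,E,e]
After op 6 (rotate(-3)): offset=2, physical=[A,C,B,E,e], logical=[B,E,e,A,C]

Answer: 2 B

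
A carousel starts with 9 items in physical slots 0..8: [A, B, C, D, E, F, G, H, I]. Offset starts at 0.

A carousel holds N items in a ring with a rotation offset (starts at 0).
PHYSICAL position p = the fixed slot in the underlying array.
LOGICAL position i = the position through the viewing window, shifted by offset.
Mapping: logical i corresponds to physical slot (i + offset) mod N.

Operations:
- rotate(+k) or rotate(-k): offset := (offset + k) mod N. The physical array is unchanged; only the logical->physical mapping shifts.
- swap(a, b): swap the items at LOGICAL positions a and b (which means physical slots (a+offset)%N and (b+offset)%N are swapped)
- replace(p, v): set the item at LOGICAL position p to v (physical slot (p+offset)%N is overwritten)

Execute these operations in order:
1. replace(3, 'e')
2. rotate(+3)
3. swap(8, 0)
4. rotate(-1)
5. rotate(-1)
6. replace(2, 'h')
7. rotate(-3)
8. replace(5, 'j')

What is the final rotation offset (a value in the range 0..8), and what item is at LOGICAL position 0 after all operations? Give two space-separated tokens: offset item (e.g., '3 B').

After op 1 (replace(3, 'e')): offset=0, physical=[A,B,C,e,E,F,G,H,I], logical=[A,B,C,e,E,F,G,H,I]
After op 2 (rotate(+3)): offset=3, physical=[A,B,C,e,E,F,G,H,I], logical=[e,E,F,G,H,I,A,B,C]
After op 3 (swap(8, 0)): offset=3, physical=[A,B,e,C,E,F,G,H,I], logical=[C,E,F,G,H,I,A,B,e]
After op 4 (rotate(-1)): offset=2, physical=[A,B,e,C,E,F,G,H,I], logical=[e,C,E,F,G,H,I,A,B]
After op 5 (rotate(-1)): offset=1, physical=[A,B,e,C,E,F,G,H,I], logical=[B,e,C,E,F,G,H,I,A]
After op 6 (replace(2, 'h')): offset=1, physical=[A,B,e,h,E,F,G,H,I], logical=[B,e,h,E,F,G,H,I,A]
After op 7 (rotate(-3)): offset=7, physical=[A,B,e,h,E,F,G,H,I], logical=[H,I,A,B,e,h,E,F,G]
After op 8 (replace(5, 'j')): offset=7, physical=[A,B,e,j,E,F,G,H,I], logical=[H,I,A,B,e,j,E,F,G]

Answer: 7 H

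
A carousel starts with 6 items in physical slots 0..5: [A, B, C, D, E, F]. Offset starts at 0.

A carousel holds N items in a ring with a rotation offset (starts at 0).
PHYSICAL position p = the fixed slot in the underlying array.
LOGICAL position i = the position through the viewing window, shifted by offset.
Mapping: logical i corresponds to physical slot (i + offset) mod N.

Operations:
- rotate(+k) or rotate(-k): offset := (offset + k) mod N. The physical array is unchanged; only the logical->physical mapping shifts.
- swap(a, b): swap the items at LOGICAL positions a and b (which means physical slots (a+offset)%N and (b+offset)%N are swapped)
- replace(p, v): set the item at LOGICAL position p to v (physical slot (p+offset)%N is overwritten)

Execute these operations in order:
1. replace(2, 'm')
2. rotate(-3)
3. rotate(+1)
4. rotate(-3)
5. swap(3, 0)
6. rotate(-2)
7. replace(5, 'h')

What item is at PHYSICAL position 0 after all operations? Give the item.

Answer: A

Derivation:
After op 1 (replace(2, 'm')): offset=0, physical=[A,B,m,D,E,F], logical=[A,B,m,D,E,F]
After op 2 (rotate(-3)): offset=3, physical=[A,B,m,D,E,F], logical=[D,E,F,A,B,m]
After op 3 (rotate(+1)): offset=4, physical=[A,B,m,D,E,F], logical=[E,F,A,B,m,D]
After op 4 (rotate(-3)): offset=1, physical=[A,B,m,D,E,F], logical=[B,m,D,E,F,A]
After op 5 (swap(3, 0)): offset=1, physical=[A,E,m,D,B,F], logical=[E,m,D,B,F,A]
After op 6 (rotate(-2)): offset=5, physical=[A,E,m,D,B,F], logical=[F,A,E,m,D,B]
After op 7 (replace(5, 'h')): offset=5, physical=[A,E,m,D,h,F], logical=[F,A,E,m,D,h]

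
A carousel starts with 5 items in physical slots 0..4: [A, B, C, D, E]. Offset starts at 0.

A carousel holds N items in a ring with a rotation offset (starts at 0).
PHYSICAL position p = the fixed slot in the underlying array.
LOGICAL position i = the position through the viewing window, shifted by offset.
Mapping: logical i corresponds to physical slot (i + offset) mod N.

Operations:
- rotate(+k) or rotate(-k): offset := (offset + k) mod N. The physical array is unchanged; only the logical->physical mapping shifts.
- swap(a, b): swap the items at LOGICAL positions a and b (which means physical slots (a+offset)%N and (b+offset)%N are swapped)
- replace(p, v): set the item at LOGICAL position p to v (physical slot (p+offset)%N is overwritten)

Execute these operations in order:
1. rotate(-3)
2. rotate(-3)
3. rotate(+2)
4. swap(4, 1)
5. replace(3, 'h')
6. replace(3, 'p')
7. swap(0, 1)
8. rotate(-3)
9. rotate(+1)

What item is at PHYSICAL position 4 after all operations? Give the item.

Answer: p

Derivation:
After op 1 (rotate(-3)): offset=2, physical=[A,B,C,D,E], logical=[C,D,E,A,B]
After op 2 (rotate(-3)): offset=4, physical=[A,B,C,D,E], logical=[E,A,B,C,D]
After op 3 (rotate(+2)): offset=1, physical=[A,B,C,D,E], logical=[B,C,D,E,A]
After op 4 (swap(4, 1)): offset=1, physical=[C,B,A,D,E], logical=[B,A,D,E,C]
After op 5 (replace(3, 'h')): offset=1, physical=[C,B,A,D,h], logical=[B,A,D,h,C]
After op 6 (replace(3, 'p')): offset=1, physical=[C,B,A,D,p], logical=[B,A,D,p,C]
After op 7 (swap(0, 1)): offset=1, physical=[C,A,B,D,p], logical=[A,B,D,p,C]
After op 8 (rotate(-3)): offset=3, physical=[C,A,B,D,p], logical=[D,p,C,A,B]
After op 9 (rotate(+1)): offset=4, physical=[C,A,B,D,p], logical=[p,C,A,B,D]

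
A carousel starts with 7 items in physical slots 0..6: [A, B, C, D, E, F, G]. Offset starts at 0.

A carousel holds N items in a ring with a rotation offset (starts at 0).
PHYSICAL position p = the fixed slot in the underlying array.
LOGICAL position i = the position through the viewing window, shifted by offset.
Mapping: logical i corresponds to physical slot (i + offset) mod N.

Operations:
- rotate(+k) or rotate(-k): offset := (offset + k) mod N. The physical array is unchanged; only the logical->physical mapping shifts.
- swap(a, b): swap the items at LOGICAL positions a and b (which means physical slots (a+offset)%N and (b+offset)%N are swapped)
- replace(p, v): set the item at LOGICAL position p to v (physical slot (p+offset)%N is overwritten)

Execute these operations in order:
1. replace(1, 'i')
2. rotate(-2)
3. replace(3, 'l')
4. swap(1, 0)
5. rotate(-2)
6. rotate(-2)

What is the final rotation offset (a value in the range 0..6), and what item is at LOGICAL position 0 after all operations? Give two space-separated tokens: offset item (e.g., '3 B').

After op 1 (replace(1, 'i')): offset=0, physical=[A,i,C,D,E,F,G], logical=[A,i,C,D,E,F,G]
After op 2 (rotate(-2)): offset=5, physical=[A,i,C,D,E,F,G], logical=[F,G,A,i,C,D,E]
After op 3 (replace(3, 'l')): offset=5, physical=[A,l,C,D,E,F,G], logical=[F,G,A,l,C,D,E]
After op 4 (swap(1, 0)): offset=5, physical=[A,l,C,D,E,G,F], logical=[G,F,A,l,C,D,E]
After op 5 (rotate(-2)): offset=3, physical=[A,l,C,D,E,G,F], logical=[D,E,G,F,A,l,C]
After op 6 (rotate(-2)): offset=1, physical=[A,l,C,D,E,G,F], logical=[l,C,D,E,G,F,A]

Answer: 1 l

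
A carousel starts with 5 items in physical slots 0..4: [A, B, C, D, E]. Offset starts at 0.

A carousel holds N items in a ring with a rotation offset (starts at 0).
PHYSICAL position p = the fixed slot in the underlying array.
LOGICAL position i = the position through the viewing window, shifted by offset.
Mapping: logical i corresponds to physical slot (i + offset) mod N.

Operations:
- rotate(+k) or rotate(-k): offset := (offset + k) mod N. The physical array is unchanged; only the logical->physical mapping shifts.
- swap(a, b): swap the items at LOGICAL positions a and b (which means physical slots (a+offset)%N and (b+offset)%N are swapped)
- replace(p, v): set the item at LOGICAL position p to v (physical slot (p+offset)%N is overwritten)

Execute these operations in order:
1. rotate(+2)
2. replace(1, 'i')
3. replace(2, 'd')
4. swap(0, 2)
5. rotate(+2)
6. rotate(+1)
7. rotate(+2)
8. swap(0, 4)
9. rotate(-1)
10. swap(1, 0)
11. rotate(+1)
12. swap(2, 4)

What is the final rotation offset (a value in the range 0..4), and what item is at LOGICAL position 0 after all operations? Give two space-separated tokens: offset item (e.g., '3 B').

After op 1 (rotate(+2)): offset=2, physical=[A,B,C,D,E], logical=[C,D,E,A,B]
After op 2 (replace(1, 'i')): offset=2, physical=[A,B,C,i,E], logical=[C,i,E,A,B]
After op 3 (replace(2, 'd')): offset=2, physical=[A,B,C,i,d], logical=[C,i,d,A,B]
After op 4 (swap(0, 2)): offset=2, physical=[A,B,d,i,C], logical=[d,i,C,A,B]
After op 5 (rotate(+2)): offset=4, physical=[A,B,d,i,C], logical=[C,A,B,d,i]
After op 6 (rotate(+1)): offset=0, physical=[A,B,d,i,C], logical=[A,B,d,i,C]
After op 7 (rotate(+2)): offset=2, physical=[A,B,d,i,C], logical=[d,i,C,A,B]
After op 8 (swap(0, 4)): offset=2, physical=[A,d,B,i,C], logical=[B,i,C,A,d]
After op 9 (rotate(-1)): offset=1, physical=[A,d,B,i,C], logical=[d,B,i,C,A]
After op 10 (swap(1, 0)): offset=1, physical=[A,B,d,i,C], logical=[B,d,i,C,A]
After op 11 (rotate(+1)): offset=2, physical=[A,B,d,i,C], logical=[d,i,C,A,B]
After op 12 (swap(2, 4)): offset=2, physical=[A,C,d,i,B], logical=[d,i,B,A,C]

Answer: 2 d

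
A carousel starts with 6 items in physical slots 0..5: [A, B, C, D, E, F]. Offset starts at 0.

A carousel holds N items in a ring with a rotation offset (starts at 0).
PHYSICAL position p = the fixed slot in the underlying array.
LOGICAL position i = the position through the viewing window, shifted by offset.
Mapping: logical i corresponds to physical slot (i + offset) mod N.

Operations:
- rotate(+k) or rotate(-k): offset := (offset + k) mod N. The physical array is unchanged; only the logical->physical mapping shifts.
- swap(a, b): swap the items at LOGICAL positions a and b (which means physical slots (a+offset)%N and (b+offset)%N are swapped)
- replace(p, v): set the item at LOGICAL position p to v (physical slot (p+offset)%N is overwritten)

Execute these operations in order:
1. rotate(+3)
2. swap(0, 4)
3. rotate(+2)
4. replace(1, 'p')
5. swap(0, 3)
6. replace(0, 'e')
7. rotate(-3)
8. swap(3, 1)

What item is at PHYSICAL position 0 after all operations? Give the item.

After op 1 (rotate(+3)): offset=3, physical=[A,B,C,D,E,F], logical=[D,E,F,A,B,C]
After op 2 (swap(0, 4)): offset=3, physical=[A,D,C,B,E,F], logical=[B,E,F,A,D,C]
After op 3 (rotate(+2)): offset=5, physical=[A,D,C,B,E,F], logical=[F,A,D,C,B,E]
After op 4 (replace(1, 'p')): offset=5, physical=[p,D,C,B,E,F], logical=[F,p,D,C,B,E]
After op 5 (swap(0, 3)): offset=5, physical=[p,D,F,B,E,C], logical=[C,p,D,F,B,E]
After op 6 (replace(0, 'e')): offset=5, physical=[p,D,F,B,E,e], logical=[e,p,D,F,B,E]
After op 7 (rotate(-3)): offset=2, physical=[p,D,F,B,E,e], logical=[F,B,E,e,p,D]
After op 8 (swap(3, 1)): offset=2, physical=[p,D,F,e,E,B], logical=[F,e,E,B,p,D]

Answer: p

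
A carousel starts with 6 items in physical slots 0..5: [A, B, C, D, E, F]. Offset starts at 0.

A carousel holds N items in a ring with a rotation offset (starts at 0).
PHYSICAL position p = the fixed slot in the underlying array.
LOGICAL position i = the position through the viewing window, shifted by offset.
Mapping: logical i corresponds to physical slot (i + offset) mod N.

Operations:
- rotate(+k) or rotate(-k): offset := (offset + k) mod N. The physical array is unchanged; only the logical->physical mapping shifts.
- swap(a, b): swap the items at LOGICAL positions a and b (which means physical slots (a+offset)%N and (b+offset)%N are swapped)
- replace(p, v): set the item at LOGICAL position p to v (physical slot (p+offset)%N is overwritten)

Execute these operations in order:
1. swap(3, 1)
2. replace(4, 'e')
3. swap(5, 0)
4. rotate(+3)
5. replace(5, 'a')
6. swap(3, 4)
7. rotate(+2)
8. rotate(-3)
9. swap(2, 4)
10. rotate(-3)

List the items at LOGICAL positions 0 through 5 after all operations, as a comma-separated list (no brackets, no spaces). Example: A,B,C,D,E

After op 1 (swap(3, 1)): offset=0, physical=[A,D,C,B,E,F], logical=[A,D,C,B,E,F]
After op 2 (replace(4, 'e')): offset=0, physical=[A,D,C,B,e,F], logical=[A,D,C,B,e,F]
After op 3 (swap(5, 0)): offset=0, physical=[F,D,C,B,e,A], logical=[F,D,C,B,e,A]
After op 4 (rotate(+3)): offset=3, physical=[F,D,C,B,e,A], logical=[B,e,A,F,D,C]
After op 5 (replace(5, 'a')): offset=3, physical=[F,D,a,B,e,A], logical=[B,e,A,F,D,a]
After op 6 (swap(3, 4)): offset=3, physical=[D,F,a,B,e,A], logical=[B,e,A,D,F,a]
After op 7 (rotate(+2)): offset=5, physical=[D,F,a,B,e,A], logical=[A,D,F,a,B,e]
After op 8 (rotate(-3)): offset=2, physical=[D,F,a,B,e,A], logical=[a,B,e,A,D,F]
After op 9 (swap(2, 4)): offset=2, physical=[e,F,a,B,D,A], logical=[a,B,D,A,e,F]
After op 10 (rotate(-3)): offset=5, physical=[e,F,a,B,D,A], logical=[A,e,F,a,B,D]

Answer: A,e,F,a,B,D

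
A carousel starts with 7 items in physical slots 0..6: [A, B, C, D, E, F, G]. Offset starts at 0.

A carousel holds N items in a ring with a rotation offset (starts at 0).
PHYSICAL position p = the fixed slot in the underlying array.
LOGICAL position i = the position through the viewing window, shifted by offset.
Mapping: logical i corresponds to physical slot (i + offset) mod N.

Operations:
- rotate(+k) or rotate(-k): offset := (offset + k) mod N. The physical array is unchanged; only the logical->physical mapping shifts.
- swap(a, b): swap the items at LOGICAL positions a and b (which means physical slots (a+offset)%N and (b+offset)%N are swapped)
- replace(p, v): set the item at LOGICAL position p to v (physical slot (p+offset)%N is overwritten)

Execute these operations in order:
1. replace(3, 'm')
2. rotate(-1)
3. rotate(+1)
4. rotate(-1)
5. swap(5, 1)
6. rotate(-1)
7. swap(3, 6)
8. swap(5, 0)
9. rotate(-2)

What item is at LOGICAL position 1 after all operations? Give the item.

After op 1 (replace(3, 'm')): offset=0, physical=[A,B,C,m,E,F,G], logical=[A,B,C,m,E,F,G]
After op 2 (rotate(-1)): offset=6, physical=[A,B,C,m,E,F,G], logical=[G,A,B,C,m,E,F]
After op 3 (rotate(+1)): offset=0, physical=[A,B,C,m,E,F,G], logical=[A,B,C,m,E,F,G]
After op 4 (rotate(-1)): offset=6, physical=[A,B,C,m,E,F,G], logical=[G,A,B,C,m,E,F]
After op 5 (swap(5, 1)): offset=6, physical=[E,B,C,m,A,F,G], logical=[G,E,B,C,m,A,F]
After op 6 (rotate(-1)): offset=5, physical=[E,B,C,m,A,F,G], logical=[F,G,E,B,C,m,A]
After op 7 (swap(3, 6)): offset=5, physical=[E,A,C,m,B,F,G], logical=[F,G,E,A,C,m,B]
After op 8 (swap(5, 0)): offset=5, physical=[E,A,C,F,B,m,G], logical=[m,G,E,A,C,F,B]
After op 9 (rotate(-2)): offset=3, physical=[E,A,C,F,B,m,G], logical=[F,B,m,G,E,A,C]

Answer: B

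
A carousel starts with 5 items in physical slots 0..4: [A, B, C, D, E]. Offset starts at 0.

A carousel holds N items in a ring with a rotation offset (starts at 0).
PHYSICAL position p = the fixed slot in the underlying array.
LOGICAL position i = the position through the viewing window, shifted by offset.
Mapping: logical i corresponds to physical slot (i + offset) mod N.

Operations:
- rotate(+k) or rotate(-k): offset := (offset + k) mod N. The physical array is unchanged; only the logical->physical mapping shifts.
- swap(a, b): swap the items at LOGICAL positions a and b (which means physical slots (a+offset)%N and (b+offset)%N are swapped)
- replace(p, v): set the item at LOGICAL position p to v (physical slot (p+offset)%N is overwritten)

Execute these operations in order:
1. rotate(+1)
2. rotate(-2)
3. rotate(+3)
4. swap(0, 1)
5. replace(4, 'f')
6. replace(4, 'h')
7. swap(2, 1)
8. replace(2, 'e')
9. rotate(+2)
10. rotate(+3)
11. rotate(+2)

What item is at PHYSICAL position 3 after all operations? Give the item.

After op 1 (rotate(+1)): offset=1, physical=[A,B,C,D,E], logical=[B,C,D,E,A]
After op 2 (rotate(-2)): offset=4, physical=[A,B,C,D,E], logical=[E,A,B,C,D]
After op 3 (rotate(+3)): offset=2, physical=[A,B,C,D,E], logical=[C,D,E,A,B]
After op 4 (swap(0, 1)): offset=2, physical=[A,B,D,C,E], logical=[D,C,E,A,B]
After op 5 (replace(4, 'f')): offset=2, physical=[A,f,D,C,E], logical=[D,C,E,A,f]
After op 6 (replace(4, 'h')): offset=2, physical=[A,h,D,C,E], logical=[D,C,E,A,h]
After op 7 (swap(2, 1)): offset=2, physical=[A,h,D,E,C], logical=[D,E,C,A,h]
After op 8 (replace(2, 'e')): offset=2, physical=[A,h,D,E,e], logical=[D,E,e,A,h]
After op 9 (rotate(+2)): offset=4, physical=[A,h,D,E,e], logical=[e,A,h,D,E]
After op 10 (rotate(+3)): offset=2, physical=[A,h,D,E,e], logical=[D,E,e,A,h]
After op 11 (rotate(+2)): offset=4, physical=[A,h,D,E,e], logical=[e,A,h,D,E]

Answer: E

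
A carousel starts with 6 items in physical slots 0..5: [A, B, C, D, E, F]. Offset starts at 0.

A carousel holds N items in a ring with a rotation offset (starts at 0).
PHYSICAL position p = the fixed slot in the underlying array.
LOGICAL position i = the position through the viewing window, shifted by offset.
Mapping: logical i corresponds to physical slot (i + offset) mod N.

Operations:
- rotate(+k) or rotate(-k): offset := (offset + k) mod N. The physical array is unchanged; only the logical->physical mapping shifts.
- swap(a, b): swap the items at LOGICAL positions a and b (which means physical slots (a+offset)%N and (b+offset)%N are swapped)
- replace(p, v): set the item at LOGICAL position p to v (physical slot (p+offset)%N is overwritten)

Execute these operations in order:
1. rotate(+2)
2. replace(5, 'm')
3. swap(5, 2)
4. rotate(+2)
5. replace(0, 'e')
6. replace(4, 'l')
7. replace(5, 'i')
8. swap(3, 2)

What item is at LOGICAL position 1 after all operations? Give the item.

After op 1 (rotate(+2)): offset=2, physical=[A,B,C,D,E,F], logical=[C,D,E,F,A,B]
After op 2 (replace(5, 'm')): offset=2, physical=[A,m,C,D,E,F], logical=[C,D,E,F,A,m]
After op 3 (swap(5, 2)): offset=2, physical=[A,E,C,D,m,F], logical=[C,D,m,F,A,E]
After op 4 (rotate(+2)): offset=4, physical=[A,E,C,D,m,F], logical=[m,F,A,E,C,D]
After op 5 (replace(0, 'e')): offset=4, physical=[A,E,C,D,e,F], logical=[e,F,A,E,C,D]
After op 6 (replace(4, 'l')): offset=4, physical=[A,E,l,D,e,F], logical=[e,F,A,E,l,D]
After op 7 (replace(5, 'i')): offset=4, physical=[A,E,l,i,e,F], logical=[e,F,A,E,l,i]
After op 8 (swap(3, 2)): offset=4, physical=[E,A,l,i,e,F], logical=[e,F,E,A,l,i]

Answer: F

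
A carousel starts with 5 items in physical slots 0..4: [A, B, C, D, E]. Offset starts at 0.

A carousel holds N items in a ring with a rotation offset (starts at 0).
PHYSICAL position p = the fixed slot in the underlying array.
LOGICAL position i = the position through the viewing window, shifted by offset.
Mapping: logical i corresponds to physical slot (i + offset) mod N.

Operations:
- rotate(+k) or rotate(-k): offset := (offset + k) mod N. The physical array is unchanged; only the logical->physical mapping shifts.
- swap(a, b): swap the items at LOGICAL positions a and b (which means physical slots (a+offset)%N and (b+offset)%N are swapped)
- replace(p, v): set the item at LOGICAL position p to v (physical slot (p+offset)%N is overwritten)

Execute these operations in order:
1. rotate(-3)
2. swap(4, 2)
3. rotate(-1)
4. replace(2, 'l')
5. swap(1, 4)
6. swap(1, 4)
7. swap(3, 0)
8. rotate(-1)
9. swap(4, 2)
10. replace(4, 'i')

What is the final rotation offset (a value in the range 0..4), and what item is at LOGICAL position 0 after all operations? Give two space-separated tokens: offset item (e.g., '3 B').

After op 1 (rotate(-3)): offset=2, physical=[A,B,C,D,E], logical=[C,D,E,A,B]
After op 2 (swap(4, 2)): offset=2, physical=[A,E,C,D,B], logical=[C,D,B,A,E]
After op 3 (rotate(-1)): offset=1, physical=[A,E,C,D,B], logical=[E,C,D,B,A]
After op 4 (replace(2, 'l')): offset=1, physical=[A,E,C,l,B], logical=[E,C,l,B,A]
After op 5 (swap(1, 4)): offset=1, physical=[C,E,A,l,B], logical=[E,A,l,B,C]
After op 6 (swap(1, 4)): offset=1, physical=[A,E,C,l,B], logical=[E,C,l,B,A]
After op 7 (swap(3, 0)): offset=1, physical=[A,B,C,l,E], logical=[B,C,l,E,A]
After op 8 (rotate(-1)): offset=0, physical=[A,B,C,l,E], logical=[A,B,C,l,E]
After op 9 (swap(4, 2)): offset=0, physical=[A,B,E,l,C], logical=[A,B,E,l,C]
After op 10 (replace(4, 'i')): offset=0, physical=[A,B,E,l,i], logical=[A,B,E,l,i]

Answer: 0 A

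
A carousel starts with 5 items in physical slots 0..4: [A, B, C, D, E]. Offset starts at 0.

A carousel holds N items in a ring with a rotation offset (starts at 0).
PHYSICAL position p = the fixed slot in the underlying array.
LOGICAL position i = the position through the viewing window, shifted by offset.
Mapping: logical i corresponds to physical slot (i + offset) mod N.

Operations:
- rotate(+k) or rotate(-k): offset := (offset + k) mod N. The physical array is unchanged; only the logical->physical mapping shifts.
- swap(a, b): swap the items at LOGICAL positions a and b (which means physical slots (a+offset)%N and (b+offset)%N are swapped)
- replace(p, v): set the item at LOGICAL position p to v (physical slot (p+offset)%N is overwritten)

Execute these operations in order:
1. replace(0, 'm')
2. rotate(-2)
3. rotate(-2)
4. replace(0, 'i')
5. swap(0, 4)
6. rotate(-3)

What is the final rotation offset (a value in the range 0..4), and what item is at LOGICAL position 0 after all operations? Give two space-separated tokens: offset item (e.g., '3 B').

Answer: 3 D

Derivation:
After op 1 (replace(0, 'm')): offset=0, physical=[m,B,C,D,E], logical=[m,B,C,D,E]
After op 2 (rotate(-2)): offset=3, physical=[m,B,C,D,E], logical=[D,E,m,B,C]
After op 3 (rotate(-2)): offset=1, physical=[m,B,C,D,E], logical=[B,C,D,E,m]
After op 4 (replace(0, 'i')): offset=1, physical=[m,i,C,D,E], logical=[i,C,D,E,m]
After op 5 (swap(0, 4)): offset=1, physical=[i,m,C,D,E], logical=[m,C,D,E,i]
After op 6 (rotate(-3)): offset=3, physical=[i,m,C,D,E], logical=[D,E,i,m,C]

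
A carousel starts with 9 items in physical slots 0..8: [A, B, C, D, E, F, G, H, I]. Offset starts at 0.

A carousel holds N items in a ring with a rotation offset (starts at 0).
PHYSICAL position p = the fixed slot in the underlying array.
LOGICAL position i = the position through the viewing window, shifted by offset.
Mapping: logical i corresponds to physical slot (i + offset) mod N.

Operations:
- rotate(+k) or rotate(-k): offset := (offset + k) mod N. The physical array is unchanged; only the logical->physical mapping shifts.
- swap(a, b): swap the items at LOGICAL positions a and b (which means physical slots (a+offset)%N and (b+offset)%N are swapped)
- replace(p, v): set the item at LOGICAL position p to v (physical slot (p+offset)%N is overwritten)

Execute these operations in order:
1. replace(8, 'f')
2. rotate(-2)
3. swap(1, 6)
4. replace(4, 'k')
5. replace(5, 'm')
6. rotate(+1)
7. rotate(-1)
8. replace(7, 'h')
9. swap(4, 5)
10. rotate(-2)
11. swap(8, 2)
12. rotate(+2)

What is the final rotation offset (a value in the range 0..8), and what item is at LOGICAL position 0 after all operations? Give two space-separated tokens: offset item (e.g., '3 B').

After op 1 (replace(8, 'f')): offset=0, physical=[A,B,C,D,E,F,G,H,f], logical=[A,B,C,D,E,F,G,H,f]
After op 2 (rotate(-2)): offset=7, physical=[A,B,C,D,E,F,G,H,f], logical=[H,f,A,B,C,D,E,F,G]
After op 3 (swap(1, 6)): offset=7, physical=[A,B,C,D,f,F,G,H,E], logical=[H,E,A,B,C,D,f,F,G]
After op 4 (replace(4, 'k')): offset=7, physical=[A,B,k,D,f,F,G,H,E], logical=[H,E,A,B,k,D,f,F,G]
After op 5 (replace(5, 'm')): offset=7, physical=[A,B,k,m,f,F,G,H,E], logical=[H,E,A,B,k,m,f,F,G]
After op 6 (rotate(+1)): offset=8, physical=[A,B,k,m,f,F,G,H,E], logical=[E,A,B,k,m,f,F,G,H]
After op 7 (rotate(-1)): offset=7, physical=[A,B,k,m,f,F,G,H,E], logical=[H,E,A,B,k,m,f,F,G]
After op 8 (replace(7, 'h')): offset=7, physical=[A,B,k,m,f,h,G,H,E], logical=[H,E,A,B,k,m,f,h,G]
After op 9 (swap(4, 5)): offset=7, physical=[A,B,m,k,f,h,G,H,E], logical=[H,E,A,B,m,k,f,h,G]
After op 10 (rotate(-2)): offset=5, physical=[A,B,m,k,f,h,G,H,E], logical=[h,G,H,E,A,B,m,k,f]
After op 11 (swap(8, 2)): offset=5, physical=[A,B,m,k,H,h,G,f,E], logical=[h,G,f,E,A,B,m,k,H]
After op 12 (rotate(+2)): offset=7, physical=[A,B,m,k,H,h,G,f,E], logical=[f,E,A,B,m,k,H,h,G]

Answer: 7 f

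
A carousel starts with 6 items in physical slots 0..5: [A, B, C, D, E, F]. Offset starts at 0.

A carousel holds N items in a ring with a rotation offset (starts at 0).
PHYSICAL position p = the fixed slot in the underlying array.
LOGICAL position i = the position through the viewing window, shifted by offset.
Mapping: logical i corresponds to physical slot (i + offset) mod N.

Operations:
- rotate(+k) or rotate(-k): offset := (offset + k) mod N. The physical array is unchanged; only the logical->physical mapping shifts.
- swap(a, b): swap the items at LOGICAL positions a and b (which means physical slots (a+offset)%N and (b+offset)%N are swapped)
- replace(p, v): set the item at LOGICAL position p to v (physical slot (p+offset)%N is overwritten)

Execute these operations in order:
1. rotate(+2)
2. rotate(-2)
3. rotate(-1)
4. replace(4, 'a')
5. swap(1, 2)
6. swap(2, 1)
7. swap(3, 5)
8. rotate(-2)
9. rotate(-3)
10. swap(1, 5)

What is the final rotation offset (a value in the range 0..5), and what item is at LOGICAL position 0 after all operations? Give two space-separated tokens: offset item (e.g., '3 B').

Answer: 0 A

Derivation:
After op 1 (rotate(+2)): offset=2, physical=[A,B,C,D,E,F], logical=[C,D,E,F,A,B]
After op 2 (rotate(-2)): offset=0, physical=[A,B,C,D,E,F], logical=[A,B,C,D,E,F]
After op 3 (rotate(-1)): offset=5, physical=[A,B,C,D,E,F], logical=[F,A,B,C,D,E]
After op 4 (replace(4, 'a')): offset=5, physical=[A,B,C,a,E,F], logical=[F,A,B,C,a,E]
After op 5 (swap(1, 2)): offset=5, physical=[B,A,C,a,E,F], logical=[F,B,A,C,a,E]
After op 6 (swap(2, 1)): offset=5, physical=[A,B,C,a,E,F], logical=[F,A,B,C,a,E]
After op 7 (swap(3, 5)): offset=5, physical=[A,B,E,a,C,F], logical=[F,A,B,E,a,C]
After op 8 (rotate(-2)): offset=3, physical=[A,B,E,a,C,F], logical=[a,C,F,A,B,E]
After op 9 (rotate(-3)): offset=0, physical=[A,B,E,a,C,F], logical=[A,B,E,a,C,F]
After op 10 (swap(1, 5)): offset=0, physical=[A,F,E,a,C,B], logical=[A,F,E,a,C,B]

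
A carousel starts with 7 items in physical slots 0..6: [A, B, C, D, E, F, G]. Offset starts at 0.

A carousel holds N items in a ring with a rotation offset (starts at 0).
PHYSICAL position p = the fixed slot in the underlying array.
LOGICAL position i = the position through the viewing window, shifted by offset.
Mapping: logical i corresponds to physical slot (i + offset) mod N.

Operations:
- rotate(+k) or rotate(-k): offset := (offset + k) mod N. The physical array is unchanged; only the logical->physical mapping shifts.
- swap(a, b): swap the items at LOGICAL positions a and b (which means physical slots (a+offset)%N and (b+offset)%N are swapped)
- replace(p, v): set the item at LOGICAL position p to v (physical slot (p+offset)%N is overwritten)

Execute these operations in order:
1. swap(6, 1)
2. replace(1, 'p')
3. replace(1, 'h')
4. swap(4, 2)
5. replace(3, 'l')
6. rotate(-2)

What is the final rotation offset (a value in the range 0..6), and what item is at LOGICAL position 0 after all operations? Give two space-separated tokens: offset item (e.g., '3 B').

Answer: 5 F

Derivation:
After op 1 (swap(6, 1)): offset=0, physical=[A,G,C,D,E,F,B], logical=[A,G,C,D,E,F,B]
After op 2 (replace(1, 'p')): offset=0, physical=[A,p,C,D,E,F,B], logical=[A,p,C,D,E,F,B]
After op 3 (replace(1, 'h')): offset=0, physical=[A,h,C,D,E,F,B], logical=[A,h,C,D,E,F,B]
After op 4 (swap(4, 2)): offset=0, physical=[A,h,E,D,C,F,B], logical=[A,h,E,D,C,F,B]
After op 5 (replace(3, 'l')): offset=0, physical=[A,h,E,l,C,F,B], logical=[A,h,E,l,C,F,B]
After op 6 (rotate(-2)): offset=5, physical=[A,h,E,l,C,F,B], logical=[F,B,A,h,E,l,C]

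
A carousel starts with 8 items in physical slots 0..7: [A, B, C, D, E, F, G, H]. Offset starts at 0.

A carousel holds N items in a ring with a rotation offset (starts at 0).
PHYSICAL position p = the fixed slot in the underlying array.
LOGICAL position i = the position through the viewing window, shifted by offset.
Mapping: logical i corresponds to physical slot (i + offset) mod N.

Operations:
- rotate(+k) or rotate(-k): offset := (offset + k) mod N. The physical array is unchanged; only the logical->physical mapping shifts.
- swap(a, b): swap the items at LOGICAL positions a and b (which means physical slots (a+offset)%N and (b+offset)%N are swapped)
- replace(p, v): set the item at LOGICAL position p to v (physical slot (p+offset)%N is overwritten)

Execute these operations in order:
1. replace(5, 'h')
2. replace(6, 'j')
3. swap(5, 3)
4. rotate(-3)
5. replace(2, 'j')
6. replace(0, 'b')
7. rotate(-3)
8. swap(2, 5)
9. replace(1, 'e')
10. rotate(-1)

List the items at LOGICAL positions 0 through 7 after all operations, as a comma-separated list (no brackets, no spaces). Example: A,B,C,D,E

After op 1 (replace(5, 'h')): offset=0, physical=[A,B,C,D,E,h,G,H], logical=[A,B,C,D,E,h,G,H]
After op 2 (replace(6, 'j')): offset=0, physical=[A,B,C,D,E,h,j,H], logical=[A,B,C,D,E,h,j,H]
After op 3 (swap(5, 3)): offset=0, physical=[A,B,C,h,E,D,j,H], logical=[A,B,C,h,E,D,j,H]
After op 4 (rotate(-3)): offset=5, physical=[A,B,C,h,E,D,j,H], logical=[D,j,H,A,B,C,h,E]
After op 5 (replace(2, 'j')): offset=5, physical=[A,B,C,h,E,D,j,j], logical=[D,j,j,A,B,C,h,E]
After op 6 (replace(0, 'b')): offset=5, physical=[A,B,C,h,E,b,j,j], logical=[b,j,j,A,B,C,h,E]
After op 7 (rotate(-3)): offset=2, physical=[A,B,C,h,E,b,j,j], logical=[C,h,E,b,j,j,A,B]
After op 8 (swap(2, 5)): offset=2, physical=[A,B,C,h,j,b,j,E], logical=[C,h,j,b,j,E,A,B]
After op 9 (replace(1, 'e')): offset=2, physical=[A,B,C,e,j,b,j,E], logical=[C,e,j,b,j,E,A,B]
After op 10 (rotate(-1)): offset=1, physical=[A,B,C,e,j,b,j,E], logical=[B,C,e,j,b,j,E,A]

Answer: B,C,e,j,b,j,E,A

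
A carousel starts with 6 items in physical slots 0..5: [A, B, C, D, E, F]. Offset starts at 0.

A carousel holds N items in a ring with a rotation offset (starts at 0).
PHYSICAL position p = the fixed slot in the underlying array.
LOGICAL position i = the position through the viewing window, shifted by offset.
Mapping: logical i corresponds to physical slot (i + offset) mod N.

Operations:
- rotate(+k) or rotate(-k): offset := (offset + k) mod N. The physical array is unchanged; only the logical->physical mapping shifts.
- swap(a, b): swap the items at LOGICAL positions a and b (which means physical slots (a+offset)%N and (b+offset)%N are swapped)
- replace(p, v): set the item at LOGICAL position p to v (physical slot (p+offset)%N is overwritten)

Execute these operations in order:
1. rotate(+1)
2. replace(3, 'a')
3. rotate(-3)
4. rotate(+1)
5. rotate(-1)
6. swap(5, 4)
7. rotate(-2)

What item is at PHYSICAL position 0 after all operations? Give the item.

Answer: A

Derivation:
After op 1 (rotate(+1)): offset=1, physical=[A,B,C,D,E,F], logical=[B,C,D,E,F,A]
After op 2 (replace(3, 'a')): offset=1, physical=[A,B,C,D,a,F], logical=[B,C,D,a,F,A]
After op 3 (rotate(-3)): offset=4, physical=[A,B,C,D,a,F], logical=[a,F,A,B,C,D]
After op 4 (rotate(+1)): offset=5, physical=[A,B,C,D,a,F], logical=[F,A,B,C,D,a]
After op 5 (rotate(-1)): offset=4, physical=[A,B,C,D,a,F], logical=[a,F,A,B,C,D]
After op 6 (swap(5, 4)): offset=4, physical=[A,B,D,C,a,F], logical=[a,F,A,B,D,C]
After op 7 (rotate(-2)): offset=2, physical=[A,B,D,C,a,F], logical=[D,C,a,F,A,B]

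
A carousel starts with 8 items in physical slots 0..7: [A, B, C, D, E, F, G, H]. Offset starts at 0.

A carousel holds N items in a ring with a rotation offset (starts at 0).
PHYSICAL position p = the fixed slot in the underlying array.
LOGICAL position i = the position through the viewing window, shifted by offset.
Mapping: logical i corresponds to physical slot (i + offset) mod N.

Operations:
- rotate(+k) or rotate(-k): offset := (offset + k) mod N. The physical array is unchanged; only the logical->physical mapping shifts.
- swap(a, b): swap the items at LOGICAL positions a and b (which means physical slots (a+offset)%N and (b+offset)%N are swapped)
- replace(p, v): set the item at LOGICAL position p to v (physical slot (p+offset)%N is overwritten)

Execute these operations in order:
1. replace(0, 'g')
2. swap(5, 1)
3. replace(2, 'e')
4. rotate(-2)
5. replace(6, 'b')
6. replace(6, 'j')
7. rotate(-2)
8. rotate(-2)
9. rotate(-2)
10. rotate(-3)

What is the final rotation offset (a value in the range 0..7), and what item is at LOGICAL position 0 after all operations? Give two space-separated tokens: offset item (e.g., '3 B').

Answer: 5 B

Derivation:
After op 1 (replace(0, 'g')): offset=0, physical=[g,B,C,D,E,F,G,H], logical=[g,B,C,D,E,F,G,H]
After op 2 (swap(5, 1)): offset=0, physical=[g,F,C,D,E,B,G,H], logical=[g,F,C,D,E,B,G,H]
After op 3 (replace(2, 'e')): offset=0, physical=[g,F,e,D,E,B,G,H], logical=[g,F,e,D,E,B,G,H]
After op 4 (rotate(-2)): offset=6, physical=[g,F,e,D,E,B,G,H], logical=[G,H,g,F,e,D,E,B]
After op 5 (replace(6, 'b')): offset=6, physical=[g,F,e,D,b,B,G,H], logical=[G,H,g,F,e,D,b,B]
After op 6 (replace(6, 'j')): offset=6, physical=[g,F,e,D,j,B,G,H], logical=[G,H,g,F,e,D,j,B]
After op 7 (rotate(-2)): offset=4, physical=[g,F,e,D,j,B,G,H], logical=[j,B,G,H,g,F,e,D]
After op 8 (rotate(-2)): offset=2, physical=[g,F,e,D,j,B,G,H], logical=[e,D,j,B,G,H,g,F]
After op 9 (rotate(-2)): offset=0, physical=[g,F,e,D,j,B,G,H], logical=[g,F,e,D,j,B,G,H]
After op 10 (rotate(-3)): offset=5, physical=[g,F,e,D,j,B,G,H], logical=[B,G,H,g,F,e,D,j]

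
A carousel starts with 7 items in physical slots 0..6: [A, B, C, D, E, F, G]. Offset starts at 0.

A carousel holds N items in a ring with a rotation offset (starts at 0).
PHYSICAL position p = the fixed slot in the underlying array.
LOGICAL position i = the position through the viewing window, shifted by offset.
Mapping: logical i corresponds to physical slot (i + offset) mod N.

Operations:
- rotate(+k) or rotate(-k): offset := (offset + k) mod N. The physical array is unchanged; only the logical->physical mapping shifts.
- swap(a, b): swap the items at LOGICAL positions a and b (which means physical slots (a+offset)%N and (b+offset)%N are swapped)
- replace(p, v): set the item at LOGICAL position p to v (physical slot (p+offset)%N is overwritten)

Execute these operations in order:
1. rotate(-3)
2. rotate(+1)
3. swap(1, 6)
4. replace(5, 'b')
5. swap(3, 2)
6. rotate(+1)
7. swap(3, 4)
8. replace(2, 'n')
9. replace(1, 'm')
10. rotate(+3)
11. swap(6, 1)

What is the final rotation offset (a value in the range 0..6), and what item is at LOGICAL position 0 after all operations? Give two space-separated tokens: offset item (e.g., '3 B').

After op 1 (rotate(-3)): offset=4, physical=[A,B,C,D,E,F,G], logical=[E,F,G,A,B,C,D]
After op 2 (rotate(+1)): offset=5, physical=[A,B,C,D,E,F,G], logical=[F,G,A,B,C,D,E]
After op 3 (swap(1, 6)): offset=5, physical=[A,B,C,D,G,F,E], logical=[F,E,A,B,C,D,G]
After op 4 (replace(5, 'b')): offset=5, physical=[A,B,C,b,G,F,E], logical=[F,E,A,B,C,b,G]
After op 5 (swap(3, 2)): offset=5, physical=[B,A,C,b,G,F,E], logical=[F,E,B,A,C,b,G]
After op 6 (rotate(+1)): offset=6, physical=[B,A,C,b,G,F,E], logical=[E,B,A,C,b,G,F]
After op 7 (swap(3, 4)): offset=6, physical=[B,A,b,C,G,F,E], logical=[E,B,A,b,C,G,F]
After op 8 (replace(2, 'n')): offset=6, physical=[B,n,b,C,G,F,E], logical=[E,B,n,b,C,G,F]
After op 9 (replace(1, 'm')): offset=6, physical=[m,n,b,C,G,F,E], logical=[E,m,n,b,C,G,F]
After op 10 (rotate(+3)): offset=2, physical=[m,n,b,C,G,F,E], logical=[b,C,G,F,E,m,n]
After op 11 (swap(6, 1)): offset=2, physical=[m,C,b,n,G,F,E], logical=[b,n,G,F,E,m,C]

Answer: 2 b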